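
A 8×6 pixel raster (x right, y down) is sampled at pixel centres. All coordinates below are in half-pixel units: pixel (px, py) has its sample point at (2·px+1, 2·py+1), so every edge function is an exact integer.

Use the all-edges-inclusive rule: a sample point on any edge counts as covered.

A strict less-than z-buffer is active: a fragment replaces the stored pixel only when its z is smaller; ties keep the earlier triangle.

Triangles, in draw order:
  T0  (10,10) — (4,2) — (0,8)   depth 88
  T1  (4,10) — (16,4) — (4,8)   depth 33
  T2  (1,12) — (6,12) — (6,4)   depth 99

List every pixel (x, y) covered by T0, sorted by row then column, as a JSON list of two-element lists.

T0:
  2·area = 68  (B↔C swapped to make it positive)
  edge (10, 10)→(0, 8): d=(-10,-2) inclusive
  edge (0, 8)→(4, 2): d=(4,-6) inclusive
  edge (4, 2)→(10, 10): d=(6,8) inclusive
    (1,2)@(3, 5): e=[36,6,26] → X
    (2,2)@(5, 5): e=[40,18,10] → X
    (3,2)@(7, 5): e=[44,30,-6] → .
    (0,3)@(1, 7): e=[12,2,54] → X
    (3,3)@(7, 7): e=[24,38,6] → X
    (4,3)@(9, 7): e=[28,50,-10] → .
    (0,4)@(1, 9): e=[-8,10,66] → .
    (1,4)@(3, 9): e=[-4,22,50] → .
    (2,4)@(5, 9): e=[0,34,34] → X  [on edge]
    (4,4)@(9, 9): e=[8,58,2] → X
    (5,4)@(11, 9): e=[12,70,-14] → .
    (2,5)@(5, 11): e=[-20,42,46] → .
    (7,5)@(15, 11): e=[0,102,-34] → .  [on edge]
  covered (9 px):
    . . . . . . . .
    . . . . . . . .
    . X X . . . . .
    X X X X . . . .
    . . X X X . . .
    . . . . . . . .
T1:
  2·area = 24  (B↔C swapped to make it positive)
  edge (4, 10)→(4, 8): d=(0,-2) inclusive
  edge (4, 8)→(16, 4): d=(12,-4) inclusive
  edge (16, 4)→(4, 10): d=(-12,6) inclusive
    (6,2)@(13, 5): e=[18,0,6] → X  [on edge]
    (7,2)@(15, 5): e=[22,8,-6] → .
    (3,3)@(7, 7): e=[6,0,18] → X  [on edge]
    (4,3)@(9, 7): e=[10,8,6] → X
    (5,3)@(11, 7): e=[14,16,-6] → .
    (6,3)@(13, 7): e=[18,24,-18] → .
    (0,4)@(1, 9): e=[-6,0,30] → .  [on edge]
    (2,4)@(5, 9): e=[2,16,6] → X
    (3,4)@(7, 9): e=[6,24,-6] → .
    (4,4)@(9, 9): e=[10,32,-18] → .
    (2,5)@(5, 11): e=[2,40,-18] → .
  covered (4 px):
    . . . . . . . .
    . . . . . . . .
    . . . . . . X .
    . . . X X . . .
    . . X . . . . .
    . . . . . . . .
T2:
  2·area = 40  (B↔C swapped to make it positive)
  edge (1, 12)→(6, 4): d=(5,-8) inclusive
  edge (6, 4)→(6, 12): d=(0,8) inclusive
  edge (6, 12)→(1, 12): d=(-5,0) inclusive
    (2,3)@(5, 7): e=[7,8,25] → X
    (3,3)@(7, 7): e=[23,-8,25] → .
    (1,4)@(3, 9): e=[1,24,15] → X
    (3,4)@(7, 9): e=[33,-8,15] → .
    (1,5)@(3, 11): e=[11,24,5] → X
    (3,5)@(7, 11): e=[43,-8,5] → .
  covered (5 px):
    . . . . . . . .
    . . . . . . . .
    . . . . . . . .
    . . X . . . . .
    . X X . . . . .
    . X X . . . . .

Final: [[1,2],[2,2],[0,3],[1,3],[2,3],[3,3],[2,4],[3,4],[4,4]]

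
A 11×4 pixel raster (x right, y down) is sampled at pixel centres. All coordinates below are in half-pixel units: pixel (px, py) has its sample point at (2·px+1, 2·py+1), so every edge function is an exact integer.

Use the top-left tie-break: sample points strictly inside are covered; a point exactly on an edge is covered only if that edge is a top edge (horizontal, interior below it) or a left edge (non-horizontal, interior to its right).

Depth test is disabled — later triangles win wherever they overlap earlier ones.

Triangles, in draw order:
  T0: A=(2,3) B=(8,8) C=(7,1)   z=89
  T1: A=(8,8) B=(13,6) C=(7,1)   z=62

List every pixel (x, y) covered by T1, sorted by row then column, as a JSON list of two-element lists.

T0:
  2·area = 37  (B↔C swapped to make it positive)
  edge (2, 3)→(7, 1): d=(5,-2) top-left  bias=+0
  edge (7, 1)→(8, 8): d=(1,7) right/bottom  bias=-1
  edge (8, 8)→(2, 3): d=(-6,-5) top-left  bias=+0
    (3,0)@(7, 1): e=[0,0,37] → ·  [on edge]
    (1,1)@(3, 3): e=[2,30,5] → #
    (2,1)@(5, 3): e=[6,16,15] → #
    (3,1)@(7, 3): e=[10,2,25] → #
    (4,1)@(9, 3): e=[14,-12,35] → ·
    (1,2)@(3, 5): e=[12,32,-7] → ·
    (2,2)@(5, 5): e=[16,18,3] → #
    (4,2)@(9, 5): e=[24,-10,23] → ·
    (2,3)@(5, 7): e=[26,20,-9] → ·
    (3,3)@(7, 7): e=[30,6,1] → #
    (4,3)@(9, 7): e=[34,-8,11] → ·
  covered (6 px):
    · · · · · · · · · · ·
    · # # # · · · · · · ·
    · · # # · · · · · · ·
    · · · # · · · · · · ·
T1:
  2·area = 37  (B↔C swapped to make it positive)
  edge (8, 8)→(7, 1): d=(-1,-7) top-left  bias=+0
  edge (7, 1)→(13, 6): d=(6,5) right/bottom  bias=-1
  edge (13, 6)→(8, 8): d=(-5,2) right/bottom  bias=-1
    (3,0)@(7, 1): e=[0,0,37] → ·  [on edge]
    (4,1)@(9, 3): e=[12,2,23] → #
    (5,1)@(11, 3): e=[26,-8,19] → ·
    (4,2)@(9, 5): e=[10,14,13] → #
    (5,2)@(11, 5): e=[24,4,9] → #
    (6,2)@(13, 5): e=[38,-6,5] → ·
    (4,3)@(9, 7): e=[8,26,3] → #
    (5,3)@(11, 7): e=[22,16,-1] → ·
  covered (4 px):
    · · · · · · · · · · ·
    · · · · # · · · · · ·
    · · · · # # · · · · ·
    · · · · # · · · · · ·

Answer: [[4,1],[4,2],[5,2],[4,3]]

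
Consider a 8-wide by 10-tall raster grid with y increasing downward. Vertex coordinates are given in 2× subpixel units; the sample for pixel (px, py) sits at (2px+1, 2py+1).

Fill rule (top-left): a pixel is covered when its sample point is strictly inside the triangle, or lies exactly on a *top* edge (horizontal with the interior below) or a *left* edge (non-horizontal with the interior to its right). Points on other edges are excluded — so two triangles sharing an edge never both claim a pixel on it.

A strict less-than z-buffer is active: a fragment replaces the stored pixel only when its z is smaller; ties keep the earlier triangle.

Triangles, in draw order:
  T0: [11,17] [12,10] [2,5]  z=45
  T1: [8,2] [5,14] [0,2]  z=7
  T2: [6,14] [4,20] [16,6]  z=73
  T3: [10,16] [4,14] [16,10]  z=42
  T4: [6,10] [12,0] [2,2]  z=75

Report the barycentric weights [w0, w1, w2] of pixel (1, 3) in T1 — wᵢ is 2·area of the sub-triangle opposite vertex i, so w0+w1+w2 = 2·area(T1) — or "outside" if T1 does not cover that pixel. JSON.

T0:
  2·area = 75  (B↔C swapped to make it positive)
  edge (11, 17)→(2, 5): d=(-9,-12) top-left  bias=+0
  edge (2, 5)→(12, 10): d=(10,5) right/bottom  bias=-1
  edge (12, 10)→(11, 17): d=(-1,7) right/bottom  bias=-1
    (6,1)@(13, 3): e=[150,-75,0] → ·  [on edge]
    (2,3)@(5, 7): e=[18,5,52] → #
    (3,3)@(7, 7): e=[42,-5,38] → ·
    (2,4)@(5, 9): e=[0,25,50] → #  [on edge]
    (3,4)@(7, 9): e=[24,15,36] → #
    (4,4)@(9, 9): e=[48,5,22] → #
    (5,4)@(11, 9): e=[72,-5,8] → ·
    (2,5)@(5, 11): e=[-18,45,48] → ·
    (3,5)@(7, 11): e=[6,35,34] → #
    (5,5)@(11, 11): e=[54,15,6] → #
    (6,5)@(13, 11): e=[78,5,-8] → ·
    (3,6)@(7, 13): e=[-12,55,32] → ·
    (5,8)@(11, 17): e=[0,75,0] → ·  [on edge]
  covered (10 px):
    · · · · · · · ·
    · · · · · · · ·
    · · · · · · · ·
    · · # · · · · ·
    · · # # # · · ·
    · · · # # # · ·
    · · · · # # · ·
    · · · · · # · ·
    · · · · · · · ·
    · · · · · · · ·
T1:
  2·area = 96
  edge (8, 2)→(5, 14): d=(-3,12) right/bottom  bias=-1
  edge (5, 14)→(0, 2): d=(-5,-12) top-left  bias=+0
  edge (0, 2)→(8, 2): d=(8,0) top-left  bias=+0
    (0,1)@(1, 3): e=[81,7,8] → #
    (1,1)@(3, 3): e=[57,31,8] → #
    (2,1)@(5, 3): e=[33,55,8] → #
    (3,1)@(7, 3): e=[9,79,8] → #
    (4,1)@(9, 3): e=[-15,103,8] → ·
    (0,2)@(1, 5): e=[75,-3,24] → ·
    (1,2)@(3, 5): e=[51,21,24] → #
    (4,2)@(9, 5): e=[-21,93,24] → ·
    (1,3)@(3, 7): e=[45,11,40] → #
    (3,3)@(7, 7): e=[-3,59,40] → ·
    (1,4)@(3, 9): e=[39,1,56] → #
    (3,4)@(7, 9): e=[-9,49,56] → ·
  covered (13 px):
    · · · · · · · ·
    # # # # · · · ·
    · # # # · · · ·
    · # # · · · · ·
    · # # · · · · ·
    · · # · · · · ·
    · · # · · · · ·
    · · · · · · · ·
    · · · · · · · ·
    · · · · · · · ·
T2:
  2·area = 44  (B↔C swapped to make it positive)
  edge (6, 14)→(16, 6): d=(10,-8) top-left  bias=+0
  edge (16, 6)→(4, 20): d=(-12,14) right/bottom  bias=-1
  edge (4, 20)→(6, 14): d=(2,-6) top-left  bias=+0
    (4,2)@(9, 5): e=[-66,110,0] → ·  [on edge]
    (7,3)@(15, 7): e=[2,2,40] → #
    (6,4)@(13, 9): e=[6,6,32] → #
    (7,4)@(15, 9): e=[22,-22,44] → ·
    (3,5)@(7, 11): e=[-22,66,0] → ·  [on edge]
    (5,5)@(11, 11): e=[10,10,24] → #
    (6,5)@(13, 11): e=[26,-18,36] → ·
    (4,6)@(9, 13): e=[14,14,16] → #
    (5,6)@(11, 13): e=[30,-14,28] → ·
    (3,7)@(7, 15): e=[18,18,8] → #
    (4,7)@(9, 15): e=[34,-10,20] → ·
    (2,8)@(5, 17): e=[22,22,0] → #  [on edge]
  covered (6 px):
    · · · · · · · ·
    · · · · · · · ·
    · · · · · · · ·
    · · · · · · · #
    · · · · · · # ·
    · · · · · # · ·
    · · · · # · · ·
    · · · # · · · ·
    · · # · · · · ·
    · · · · · · · ·
T3:
  2·area = 48
  edge (10, 16)→(4, 14): d=(-6,-2) top-left  bias=+0
  edge (4, 14)→(16, 10): d=(12,-4) top-left  bias=+0
  edge (16, 10)→(10, 16): d=(-6,6) right/bottom  bias=-1
    (6,5)@(13, 11): e=[36,0,12] → #  [on edge]
    (7,5)@(15, 11): e=[40,8,0] → ·  [on edge]
    (0,6)@(1, 13): e=[0,-24,72] → ·  [on edge]
    (3,6)@(7, 13): e=[12,0,36] → #  [on edge]
    (4,6)@(9, 13): e=[16,8,24] → #
    (5,6)@(11, 13): e=[20,16,12] → #
    (6,6)@(13, 13): e=[24,24,0] → ·  [on edge]
    (0,7)@(1, 15): e=[-12,0,60] → ·  [on edge]
    (3,7)@(7, 15): e=[0,24,24] → #  [on edge]
    (5,7)@(11, 15): e=[8,40,0] → ·  [on edge]
    (3,8)@(7, 17): e=[-12,48,12] → ·
    (4,8)@(9, 17): e=[-8,56,0] → ·  [on edge]
    (6,8)@(13, 17): e=[0,72,-24] → ·  [on edge]
    (3,9)@(7, 19): e=[-24,72,0] → ·  [on edge]
  covered (6 px):
    · · · · · · · ·
    · · · · · · · ·
    · · · · · · · ·
    · · · · · · · ·
    · · · · · · · ·
    · · · · · · # ·
    · · · # # # · ·
    · · · # # · · ·
    · · · · · · · ·
    · · · · · · · ·
T4:
  2·area = 88  (B↔C swapped to make it positive)
  edge (6, 10)→(2, 2): d=(-4,-8) top-left  bias=+0
  edge (2, 2)→(12, 0): d=(10,-2) top-left  bias=+0
  edge (12, 0)→(6, 10): d=(-6,10) right/bottom  bias=-1
    (3,0)@(7, 1): e=[44,0,44] → #  [on edge]
    (4,0)@(9, 1): e=[60,4,24] → #
    (5,0)@(11, 1): e=[76,8,4] → #
    (6,0)@(13, 1): e=[92,12,-16] → ·
    (1,1)@(3, 3): e=[4,12,72] → #
    (2,1)@(5, 3): e=[20,16,52] → #
    (5,1)@(11, 3): e=[68,28,-8] → ·
    (1,2)@(3, 5): e=[-4,32,60] → ·
    (2,2)@(5, 5): e=[12,36,40] → #
    (4,2)@(9, 5): e=[44,44,0] → ·  [on edge]
    (2,3)@(5, 7): e=[4,56,28] → #
    (4,3)@(9, 7): e=[36,64,-12] → ·
    (1,7)@(3, 15): e=[-44,132,0] → ·  [on edge]
  covered (11 px):
    · · · # # # · ·
    · # # # # · · ·
    · · # # · · · ·
    · · # # · · · ·
    · · · · · · · ·
    · · · · · · · ·
    · · · · · · · ·
    · · · · · · · ·
    · · · · · · · ·
    · · · · · · · ·

Result: [11,40,45]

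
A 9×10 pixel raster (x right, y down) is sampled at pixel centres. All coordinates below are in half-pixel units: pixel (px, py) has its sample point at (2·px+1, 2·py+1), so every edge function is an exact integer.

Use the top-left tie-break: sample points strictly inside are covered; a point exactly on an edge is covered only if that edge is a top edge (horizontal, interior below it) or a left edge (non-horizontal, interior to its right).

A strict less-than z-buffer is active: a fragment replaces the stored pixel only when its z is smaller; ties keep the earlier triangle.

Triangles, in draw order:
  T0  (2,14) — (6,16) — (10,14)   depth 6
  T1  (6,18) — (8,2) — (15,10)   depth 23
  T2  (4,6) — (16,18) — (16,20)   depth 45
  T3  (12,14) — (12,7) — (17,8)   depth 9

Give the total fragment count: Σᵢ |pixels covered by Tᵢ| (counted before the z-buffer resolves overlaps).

T0:
  2·area = 16  (B↔C swapped to make it positive)
  edge (2, 14)→(10, 14): d=(8,0) top-left  bias=+0
  edge (10, 14)→(6, 16): d=(-4,2) right/bottom  bias=-1
  edge (6, 16)→(2, 14): d=(-4,-2) top-left  bias=+0
    (2,7)@(5, 15): e=[8,6,2] → X
    (3,7)@(7, 15): e=[8,2,6] → X
    (4,7)@(9, 15): e=[8,-2,10] → .
    (2,8)@(5, 17): e=[24,-2,-6] → .
    (3,8)@(7, 17): e=[24,-6,-2] → .
  covered (2 px):
    . . . . . . . . .
    . . . . . . . . .
    . . . . . . . . .
    . . . . . . . . .
    . . . . . . . . .
    . . . . . . . . .
    . . . . . . . . .
    . . X X . . . . .
    . . . . . . . . .
    . . . . . . . . .
T1:
  2·area = 128
  edge (6, 18)→(8, 2): d=(2,-16) top-left  bias=+0
  edge (8, 2)→(15, 10): d=(7,8) right/bottom  bias=-1
  edge (15, 10)→(6, 18): d=(-9,8) right/bottom  bias=-1
    (4,2)@(9, 5): e=[22,13,93] → X
    (5,2)@(11, 5): e=[54,-3,77] → .
    (4,3)@(9, 7): e=[26,27,75] → X
    (5,3)@(11, 7): e=[58,11,59] → X
    (6,3)@(13, 7): e=[90,-5,43] → .
    (4,4)@(9, 9): e=[30,41,57] → X
    (6,4)@(13, 9): e=[94,9,25] → X
    (7,4)@(15, 9): e=[126,-7,9] → .
    (3,5)@(7, 11): e=[2,71,55] → X
    (7,5)@(15, 11): e=[130,7,-9] → .
    (3,6)@(7, 13): e=[6,85,37] → X
    (6,6)@(13, 13): e=[102,37,-11] → .
  covered (16 px):
    . . . . . . . . .
    . . . . . . . . .
    . . . . X . . . .
    . . . . X X . . .
    . . . . X X X . .
    . . . X X X X . .
    . . . X X X . . .
    . . . X X . . . .
    . . . X . . . . .
    . . . . . . . . .
T2:
  2·area = 24
  edge (4, 6)→(16, 18): d=(12,12) right/bottom  bias=-1
  edge (16, 18)→(16, 20): d=(0,2) right/bottom  bias=-1
  edge (16, 20)→(4, 6): d=(-12,-14) top-left  bias=+0
    (0,1)@(1, 3): e=[0,30,-6] → .  [on edge]
    (1,2)@(3, 5): e=[0,26,-2] → .  [on edge]
    (2,3)@(5, 7): e=[0,22,2] → .  [on edge]
    (3,4)@(7, 9): e=[0,18,6] → .  [on edge]
    (4,5)@(9, 11): e=[0,14,10] → .  [on edge]
    (5,6)@(11, 13): e=[0,10,14] → .  [on edge]
    (6,7)@(13, 15): e=[0,6,18] → .  [on edge]
    (7,8)@(15, 17): e=[0,2,22] → .  [on edge]
    (8,9)@(17, 19): e=[0,-2,26] → .  [on edge]
  covered (0 px):
    . . . . . . . . .
    . . . . . . . . .
    . . . . . . . . .
    . . . . . . . . .
    . . . . . . . . .
    . . . . . . . . .
    . . . . . . . . .
    . . . . . . . . .
    . . . . . . . . .
    . . . . . . . . .
T3:
  2·area = 35
  edge (12, 14)→(12, 7): d=(0,-7) top-left  bias=+0
  edge (12, 7)→(17, 8): d=(5,1) right/bottom  bias=-1
  edge (17, 8)→(12, 14): d=(-5,6) right/bottom  bias=-1
    (6,4)@(13, 9): e=[7,9,19] → X
    (7,4)@(15, 9): e=[21,7,7] → X
    (8,4)@(17, 9): e=[35,5,-5] → .
    (6,5)@(13, 11): e=[7,19,9] → X
    (7,5)@(15, 11): e=[21,17,-3] → .
    (6,6)@(13, 13): e=[7,29,-1] → .
  covered (3 px):
    . . . . . . . . .
    . . . . . . . . .
    . . . . . . . . .
    . . . . . . . . .
    . . . . . . X X .
    . . . . . . X . .
    . . . . . . . . .
    . . . . . . . . .
    . . . . . . . . .
    . . . . . . . . .

Answer: 21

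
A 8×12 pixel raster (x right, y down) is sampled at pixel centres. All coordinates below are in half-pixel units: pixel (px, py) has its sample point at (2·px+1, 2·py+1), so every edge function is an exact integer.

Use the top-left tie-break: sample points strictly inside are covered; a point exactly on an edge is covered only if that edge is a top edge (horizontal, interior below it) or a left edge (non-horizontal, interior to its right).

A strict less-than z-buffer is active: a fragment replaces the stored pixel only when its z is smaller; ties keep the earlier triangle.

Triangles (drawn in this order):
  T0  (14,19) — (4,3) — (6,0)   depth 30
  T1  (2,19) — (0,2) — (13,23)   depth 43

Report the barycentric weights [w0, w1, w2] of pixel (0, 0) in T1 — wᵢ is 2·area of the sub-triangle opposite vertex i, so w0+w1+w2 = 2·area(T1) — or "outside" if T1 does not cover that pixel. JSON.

T0:
  2·area = 62
  edge (14, 19)→(4, 3): d=(-10,-16) top-left  bias=+0
  edge (4, 3)→(6, 0): d=(2,-3) top-left  bias=+0
  edge (6, 0)→(14, 19): d=(8,19) right/bottom  bias=-1
    (2,1)@(5, 3): e=[16,3,43] → X
    (3,1)@(7, 3): e=[48,9,5] → X
    (4,1)@(9, 3): e=[80,15,-33] → .
    (2,2)@(5, 5): e=[-4,7,59] → .
    (3,2)@(7, 5): e=[28,13,21] → X
    (4,2)@(9, 5): e=[60,19,-17] → .
    (3,3)@(7, 7): e=[8,17,37] → X
    (4,3)@(9, 7): e=[40,23,-1] → .
    (3,4)@(7, 9): e=[-12,21,53] → .
    (4,4)@(9, 9): e=[20,27,15] → X
    (5,4)@(11, 9): e=[52,33,-23] → .
    (4,5)@(9, 11): e=[0,31,31] → X  [on edge]
  covered (8 px):
    . . . . . . . .
    . . X X . . . .
    . . . X . . . .
    . . . X . . . .
    . . . . X . . .
    . . . . X . . .
    . . . . . X . .
    . . . . . . . .
    . . . . . . X .
    . . . . . . . .
    . . . . . . . .
    . . . . . . . .
T1:
  2·area = 179
  edge (2, 19)→(0, 2): d=(-2,-17) top-left  bias=+0
  edge (0, 2)→(13, 23): d=(13,21) right/bottom  bias=-1
  edge (13, 23)→(2, 19): d=(-11,-4) top-left  bias=+0
    (0,2)@(1, 5): e=[11,18,150] → X
    (1,2)@(3, 5): e=[45,-24,158] → .
    (0,3)@(1, 7): e=[7,44,128] → X
    (1,3)@(3, 7): e=[41,2,136] → X
    (2,3)@(5, 7): e=[75,-40,144] → .
    (0,4)@(1, 9): e=[3,70,106] → X
    (2,4)@(5, 9): e=[71,-14,122] → .
    (0,5)@(1, 11): e=[-1,96,84] → .
    (1,5)@(3, 11): e=[33,54,92] → X
    (2,5)@(5, 11): e=[67,12,100] → X
    (3,5)@(7, 11): e=[101,-30,108] → .
    (1,6)@(3, 13): e=[29,80,70] → X
    (6,11)@(13, 23): e=[179,0,0] → .  [on edge]
  covered (22 px):
    . . . . . . . .
    . . . . . . . .
    X . . . . . . .
    X X . . . . . .
    X X . . . . . .
    . X X . . . . .
    . X X . . . . .
    . X X X . . . .
    . X X X X . . .
    . X X X X . . .
    . . . . X X . .
    . . . . . . . .

Result: "outside"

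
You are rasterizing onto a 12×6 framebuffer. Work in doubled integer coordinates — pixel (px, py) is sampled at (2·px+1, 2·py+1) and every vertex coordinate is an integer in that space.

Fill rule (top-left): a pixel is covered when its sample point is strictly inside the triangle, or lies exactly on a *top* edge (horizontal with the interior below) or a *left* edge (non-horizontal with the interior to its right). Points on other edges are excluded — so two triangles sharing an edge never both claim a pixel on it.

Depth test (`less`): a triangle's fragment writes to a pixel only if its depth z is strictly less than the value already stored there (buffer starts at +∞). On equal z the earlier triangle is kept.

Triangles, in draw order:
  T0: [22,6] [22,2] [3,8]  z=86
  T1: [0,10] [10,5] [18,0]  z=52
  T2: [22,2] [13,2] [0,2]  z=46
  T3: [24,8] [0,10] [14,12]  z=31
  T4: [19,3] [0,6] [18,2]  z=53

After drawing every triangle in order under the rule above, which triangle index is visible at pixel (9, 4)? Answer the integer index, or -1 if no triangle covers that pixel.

T0:
  2·area = 76  (B↔C swapped to make it positive)
  edge (22, 6)→(3, 8): d=(-19,2) right/bottom  bias=-1
  edge (3, 8)→(22, 2): d=(19,-6) top-left  bias=+0
  edge (22, 2)→(22, 6): d=(0,4) right/bottom  bias=-1
    (9,1)@(19, 3): e=[63,1,12] → X
    (10,1)@(21, 3): e=[59,13,4] → X
    (11,1)@(23, 3): e=[55,25,-4] → .
    (6,2)@(13, 5): e=[37,3,36] → X
    (7,2)@(15, 5): e=[33,15,28] → X
    (8,2)@(17, 5): e=[29,27,20] → X
    (11,2)@(23, 5): e=[17,63,-4] → .
    (3,3)@(7, 7): e=[11,5,60] → X
    (4,3)@(9, 7): e=[7,17,52] → X
    (5,3)@(11, 7): e=[3,29,44] → X
    (6,3)@(13, 7): e=[-1,41,36] → .
    (7,3)@(15, 7): e=[-5,53,28] → .
  covered (10 px):
    . . . . . . . . . . . .
    . . . . . . . . . X X .
    . . . . . . X X X X X .
    . . . X X X . . . . . .
    . . . . . . . . . . . .
    . . . . . . . . . . . .
T1:
  2·area = 10  (B↔C swapped to make it positive)
  edge (0, 10)→(18, 0): d=(18,-10) top-left  bias=+0
  edge (18, 0)→(10, 5): d=(-8,5) right/bottom  bias=-1
  edge (10, 5)→(0, 10): d=(-10,5) right/bottom  bias=-1
    (6,1)@(13, 3): e=[4,1,5] → X
    (7,1)@(15, 3): e=[24,-9,-5] → .
    (4,2)@(9, 5): e=[0,5,5] → X  [on edge]
    (5,2)@(11, 5): e=[20,-5,-5] → .
    (6,2)@(13, 5): e=[40,-15,-15] → .
    (4,3)@(9, 7): e=[36,-11,-15] → .
  covered (2 px):
    . . . . . . . . . . . .
    . . . . . . X . . . . .
    . . . . X . . . . . . .
    . . . . . . . . . . . .
    . . . . . . . . . . . .
    . . . . . . . . . . . .
T2:
  degenerate (2·area = 0) — covers nothing
T3:
  2·area = 76  (B↔C swapped to make it positive)
  edge (24, 8)→(14, 12): d=(-10,4) right/bottom  bias=-1
  edge (14, 12)→(0, 10): d=(-14,-2) top-left  bias=+0
  edge (0, 10)→(24, 8): d=(24,-2) top-left  bias=+0
    (6,4)@(13, 9): e=[34,40,2] → X
    (7,4)@(15, 9): e=[26,44,6] → X
    (8,4)@(17, 9): e=[18,48,10] → X
    (9,4)@(19, 9): e=[10,52,14] → X
    (10,4)@(21, 9): e=[2,56,18] → X
    (11,4)@(23, 9): e=[-6,60,22] → .
    (3,5)@(7, 11): e=[38,0,38] → X  [on edge]
    (4,5)@(9, 11): e=[30,4,42] → X
    (5,5)@(11, 11): e=[22,8,46] → X
    (8,5)@(17, 11): e=[-2,20,58] → .
    (9,5)@(19, 11): e=[-10,24,62] → .
    (10,5)@(21, 11): e=[-18,28,66] → .
  covered (10 px):
    . . . . . . . . . . . .
    . . . . . . . . . . . .
    . . . . . . . . . . . .
    . . . . . . . . . . . .
    . . . . . . X X X X X .
    . . . X X X X X . . . .
T4:
  2·area = 22
  edge (19, 3)→(0, 6): d=(-19,3) right/bottom  bias=-1
  edge (0, 6)→(18, 2): d=(18,-4) top-left  bias=+0
  edge (18, 2)→(19, 3): d=(1,1) right/bottom  bias=-1
    (8,0)@(17, 1): e=[44,-22,0] → .  [on edge]
    (7,1)@(15, 3): e=[12,6,4] → X
    (8,1)@(17, 3): e=[6,14,2] → X
    (9,1)@(19, 3): e=[0,22,0] → .  [on edge]
    (2,2)@(5, 5): e=[4,2,16] → X
    (3,2)@(7, 5): e=[-2,10,14] → .
    (7,2)@(15, 5): e=[-26,42,6] → .
    (8,2)@(17, 5): e=[-32,50,4] → .
    (10,2)@(21, 5): e=[-44,66,0] → .  [on edge]
    (2,3)@(5, 7): e=[-34,38,18] → .
    (11,3)@(23, 7): e=[-88,110,0] → .  [on edge]
  covered (3 px):
    . . . . . . . . . . . .
    . . . . . . . X X . . .
    . . X . . . . . . . . .
    . . . . . . . . . . . .
    . . . . . . . . . . . .
    . . . . . . . . . . . .

Z-buffer (winner per pixel, '.' = empty):
  . . . . . . . . . . . .
  . . . . . . 1 4 4 0 0 .
  . . 4 . 1 . 0 0 0 0 0 .
  . . . 0 0 0 . . . . . .
  . . . . . . 3 3 3 3 3 .
  . . . 3 3 3 3 3 . . . .

Final: 3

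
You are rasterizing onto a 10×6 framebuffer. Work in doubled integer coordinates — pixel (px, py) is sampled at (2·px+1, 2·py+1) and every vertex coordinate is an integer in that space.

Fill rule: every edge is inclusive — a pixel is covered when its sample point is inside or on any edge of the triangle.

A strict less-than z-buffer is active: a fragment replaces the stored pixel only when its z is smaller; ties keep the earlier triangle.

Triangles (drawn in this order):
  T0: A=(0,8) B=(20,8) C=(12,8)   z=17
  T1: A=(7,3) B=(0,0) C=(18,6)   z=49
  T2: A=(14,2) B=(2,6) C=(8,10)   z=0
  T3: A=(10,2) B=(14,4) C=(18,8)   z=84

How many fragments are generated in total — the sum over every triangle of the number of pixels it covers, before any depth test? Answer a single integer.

T0:
  degenerate (2·area = 0) — covers nothing
T1:
  2·area = 12
  edge (7, 3)→(0, 0): d=(-7,-3) inclusive
  edge (0, 0)→(18, 6): d=(18,6) inclusive
  edge (18, 6)→(7, 3): d=(-11,-3) inclusive
    (1,0)@(3, 1): e=[2,0,10] → #  [on edge]
    (2,0)@(5, 1): e=[8,-12,16] → ·
    (1,1)@(3, 3): e=[-12,36,-12] → ·
    (3,1)@(7, 3): e=[0,12,0] → #  [on edge]
    (4,1)@(9, 3): e=[6,0,6] → #  [on edge]
    (5,1)@(11, 3): e=[12,-12,12] → ·
    (3,2)@(7, 5): e=[-14,48,-22] → ·
    (4,2)@(9, 5): e=[-8,36,-16] → ·
    (7,2)@(15, 5): e=[10,0,2] → #  [on edge]
    (8,2)@(17, 5): e=[16,-12,8] → ·
    (7,3)@(15, 7): e=[-4,36,-20] → ·
  covered (4 px):
    · # · · · · · · · ·
    · · · # # · · · · ·
    · · · · · · · # · ·
    · · · · · · · · · ·
    · · · · · · · · · ·
    · · · · · · · · · ·
T2:
  2·area = 72  (B↔C swapped to make it positive)
  edge (14, 2)→(8, 10): d=(-6,8) inclusive
  edge (8, 10)→(2, 6): d=(-6,-4) inclusive
  edge (2, 6)→(14, 2): d=(12,-4) inclusive
    (8,0)@(17, 1): e=[-18,90,0] → ·  [on edge]
    (5,1)@(11, 3): e=[18,54,0] → #  [on edge]
    (6,1)@(13, 3): e=[2,62,8] → #
    (7,1)@(15, 3): e=[-14,70,16] → ·
    (2,2)@(5, 5): e=[54,18,0] → #  [on edge]
    (3,2)@(7, 5): e=[38,26,8] → #
    (4,2)@(9, 5): e=[22,34,16] → #
    (6,2)@(13, 5): e=[-10,50,32] → ·
    (2,3)@(5, 7): e=[42,6,24] → #
    (5,3)@(11, 7): e=[-6,30,48] → ·
    (2,4)@(5, 9): e=[30,-6,48] → ·
    (3,4)@(7, 9): e=[14,2,56] → #
  covered (10 px):
    · · · · · · · · · ·
    · · · · · # # · · ·
    · · # # # # · · · ·
    · · # # # · · · · ·
    · · · # · · · · · ·
    · · · · · · · · · ·
T3:
  2·area = 8
  edge (10, 2)→(14, 4): d=(4,2) inclusive
  edge (14, 4)→(18, 8): d=(4,4) inclusive
  edge (18, 8)→(10, 2): d=(-8,-6) inclusive
    (5,0)@(11, 1): e=[-6,0,14] → ·  [on edge]
    (6,1)@(13, 3): e=[-2,0,10] → ·  [on edge]
    (7,2)@(15, 5): e=[2,0,6] → #  [on edge]
    (8,2)@(17, 5): e=[-2,-8,18] → ·
    (7,3)@(15, 7): e=[10,8,-10] → ·
    (8,3)@(17, 7): e=[6,0,2] → #  [on edge]
    (9,3)@(19, 7): e=[2,-8,14] → ·
    (8,4)@(17, 9): e=[14,8,-14] → ·
    (9,4)@(19, 9): e=[10,0,-2] → ·  [on edge]
  covered (2 px):
    · · · · · · · · · ·
    · · · · · · · · · ·
    · · · · · · · # · ·
    · · · · · · · · # ·
    · · · · · · · · · ·
    · · · · · · · · · ·

Result: 16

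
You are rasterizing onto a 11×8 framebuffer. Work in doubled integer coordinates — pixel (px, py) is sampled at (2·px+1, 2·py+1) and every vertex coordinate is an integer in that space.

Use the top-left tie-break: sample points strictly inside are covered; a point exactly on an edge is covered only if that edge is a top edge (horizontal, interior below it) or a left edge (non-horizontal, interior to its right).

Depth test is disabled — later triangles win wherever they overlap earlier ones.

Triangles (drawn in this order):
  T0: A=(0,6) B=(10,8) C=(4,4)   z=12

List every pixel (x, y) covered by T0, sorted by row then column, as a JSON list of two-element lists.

T0:
  2·area = 28  (B↔C swapped to make it positive)
  edge (0, 6)→(4, 4): d=(4,-2) top-left  bias=+0
  edge (4, 4)→(10, 8): d=(6,4) right/bottom  bias=-1
  edge (10, 8)→(0, 6): d=(-10,-2) top-left  bias=+0
    (1,2)@(3, 5): e=[2,10,16] → X
    (2,2)@(5, 5): e=[6,2,20] → X
    (3,2)@(7, 5): e=[10,-6,24] → .
    (1,3)@(3, 7): e=[10,22,-4] → .
    (2,3)@(5, 7): e=[14,14,0] → X  [on edge]
    (3,3)@(7, 7): e=[18,6,4] → X
    (4,3)@(9, 7): e=[22,-2,8] → .
    (2,4)@(5, 9): e=[22,26,-20] → .
    (3,4)@(7, 9): e=[26,18,-16] → .
    (7,4)@(15, 9): e=[42,-14,0] → .  [on edge]
  covered (4 px):
    . . . . . . . . . . .
    . . . . . . . . . . .
    . X X . . . . . . . .
    . . X X . . . . . . .
    . . . . . . . . . . .
    . . . . . . . . . . .
    . . . . . . . . . . .
    . . . . . . . . . . .

Result: [[1,2],[2,2],[2,3],[3,3]]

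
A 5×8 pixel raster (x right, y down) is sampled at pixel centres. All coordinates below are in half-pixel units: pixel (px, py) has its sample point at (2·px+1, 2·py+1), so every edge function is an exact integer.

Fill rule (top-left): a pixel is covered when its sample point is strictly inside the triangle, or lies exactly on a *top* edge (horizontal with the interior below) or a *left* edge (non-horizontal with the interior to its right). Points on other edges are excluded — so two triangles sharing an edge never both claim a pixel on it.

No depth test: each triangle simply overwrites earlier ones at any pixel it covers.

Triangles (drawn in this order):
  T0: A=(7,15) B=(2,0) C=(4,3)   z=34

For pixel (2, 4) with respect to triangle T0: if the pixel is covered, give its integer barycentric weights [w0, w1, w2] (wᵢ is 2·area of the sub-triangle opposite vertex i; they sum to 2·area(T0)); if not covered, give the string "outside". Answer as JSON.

T0:
  2·area = 15
  edge (7, 15)→(2, 0): d=(-5,-15) top-left  bias=+0
  edge (2, 0)→(4, 3): d=(2,3) right/bottom  bias=-1
  edge (4, 3)→(7, 15): d=(3,12) right/bottom  bias=-1
    (1,1)@(3, 3): e=[0,3,12] → X  [on edge]
    (2,1)@(5, 3): e=[30,-3,-12] → .
    (1,2)@(3, 5): e=[-10,7,18] → .
    (2,3)@(5, 7): e=[10,5,0] → .  [on edge]
    (2,4)@(5, 9): e=[0,9,6] → X  [on edge]
    (3,4)@(7, 9): e=[30,3,-18] → .
    (2,5)@(5, 11): e=[-10,13,12] → .
    (3,7)@(7, 15): e=[0,15,0] → .  [on edge]
  covered (2 px):
    . . . . .
    . X . . .
    . . . . .
    . . . . .
    . . X . .
    . . . . .
    . . . . .
    . . . . .

Answer: [9,6,0]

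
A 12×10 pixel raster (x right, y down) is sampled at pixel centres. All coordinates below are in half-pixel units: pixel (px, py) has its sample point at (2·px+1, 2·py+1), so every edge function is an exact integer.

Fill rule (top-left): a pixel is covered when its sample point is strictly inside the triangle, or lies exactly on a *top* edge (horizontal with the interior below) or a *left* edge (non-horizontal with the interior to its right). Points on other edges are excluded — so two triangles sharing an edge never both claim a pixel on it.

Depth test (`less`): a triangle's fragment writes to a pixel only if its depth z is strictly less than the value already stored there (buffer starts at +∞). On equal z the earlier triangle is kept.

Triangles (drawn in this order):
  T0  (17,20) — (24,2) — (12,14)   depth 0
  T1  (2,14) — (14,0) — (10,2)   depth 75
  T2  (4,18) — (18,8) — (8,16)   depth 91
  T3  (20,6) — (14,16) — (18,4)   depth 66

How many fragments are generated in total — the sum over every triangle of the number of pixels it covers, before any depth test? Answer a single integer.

T0:
  2·area = 132  (B↔C swapped to make it positive)
  edge (17, 20)→(12, 14): d=(-5,-6) top-left  bias=+0
  edge (12, 14)→(24, 2): d=(12,-12) top-left  bias=+0
  edge (24, 2)→(17, 20): d=(-7,18) right/bottom  bias=-1
    (11,1)@(23, 3): e=[121,0,11] → #  [on edge]
    (10,2)@(21, 5): e=[99,0,33] → #  [on edge]
    (11,2)@(23, 5): e=[111,24,-3] → ·
    (9,3)@(19, 7): e=[77,0,55] → #  [on edge]
    (11,3)@(23, 7): e=[101,48,-17] → ·
    (8,4)@(17, 9): e=[55,0,77] → #  [on edge]
    (11,4)@(23, 9): e=[91,72,-31] → ·
    (7,5)@(15, 11): e=[33,0,99] → #  [on edge]
    (10,5)@(21, 11): e=[69,72,-9] → ·
    (6,6)@(13, 13): e=[11,0,121] → #  [on edge]
    (10,6)@(21, 13): e=[59,96,-23] → ·
    (5,7)@(11, 15): e=[-11,0,143] → ·  [on edge]
    (4,8)@(9, 17): e=[-33,0,165] → ·  [on edge]
    (3,9)@(7, 19): e=[-55,0,187] → ·  [on edge]
  covered (20 px):
    · · · · · · · · · · · ·
    · · · · · · · · · · · #
    · · · · · · · · · · # ·
    · · · · · · · · · # # ·
    · · · · · · · · # # # ·
    · · · · · · · # # # · ·
    · · · · · · # # # # · ·
    · · · · · · # # # · · ·
    · · · · · · · # # · · ·
    · · · · · · · · # · · ·
T1:
  2·area = 32  (B↔C swapped to make it positive)
  edge (2, 14)→(10, 2): d=(8,-12) top-left  bias=+0
  edge (10, 2)→(14, 0): d=(4,-2) top-left  bias=+0
  edge (14, 0)→(2, 14): d=(-12,14) right/bottom  bias=-1
    (6,0)@(13, 1): e=[28,2,2] → #
    (7,0)@(15, 1): e=[52,6,-26] → ·
    (5,1)@(11, 3): e=[20,6,6] → #
    (6,1)@(13, 3): e=[44,10,-22] → ·
    (4,2)@(9, 5): e=[12,10,10] → #
    (5,2)@(11, 5): e=[36,14,-18] → ·
    (3,3)@(7, 7): e=[4,14,14] → #
    (4,3)@(9, 7): e=[28,18,-14] → ·
    (3,4)@(7, 9): e=[20,22,-10] → ·
  covered (4 px):
    · · · · · · # · · · · ·
    · · · · · # · · · · · ·
    · · · · # · · · · · · ·
    · · · # · · · · · · · ·
    · · · · · · · · · · · ·
    · · · · · · · · · · · ·
    · · · · · · · · · · · ·
    · · · · · · · · · · · ·
    · · · · · · · · · · · ·
    · · · · · · · · · · · ·
T2:
  2·area = 12
  edge (4, 18)→(18, 8): d=(14,-10) top-left  bias=+0
  edge (18, 8)→(8, 16): d=(-10,8) right/bottom  bias=-1
  edge (8, 16)→(4, 18): d=(-4,2) right/bottom  bias=-1
    (5,6)@(11, 13): e=[0,6,6] → #  [on edge]
    (6,6)@(13, 13): e=[20,-10,2] → ·
    (4,7)@(9, 15): e=[8,2,2] → #
    (5,7)@(11, 15): e=[28,-14,-2] → ·
    (4,8)@(9, 17): e=[36,-18,-6] → ·
  covered (2 px):
    · · · · · · · · · · · ·
    · · · · · · · · · · · ·
    · · · · · · · · · · · ·
    · · · · · · · · · · · ·
    · · · · · · · · · · · ·
    · · · · · · · · · · · ·
    · · · · · # · · · · · ·
    · · · · # · · · · · · ·
    · · · · · · · · · · · ·
    · · · · · · · · · · · ·
T3:
  2·area = 32
  edge (20, 6)→(14, 16): d=(-6,10) right/bottom  bias=-1
  edge (14, 16)→(18, 4): d=(4,-12) top-left  bias=+0
  edge (18, 4)→(20, 6): d=(2,2) right/bottom  bias=-1
    (7,0)@(15, 1): e=[80,-48,0] → ·  [on edge]
    (9,0)@(19, 1): e=[40,0,-8] → ·  [on edge]
    (11,0)@(23, 1): e=[0,48,-16] → ·  [on edge]
    (8,1)@(17, 3): e=[48,-16,0] → ·  [on edge]
    (9,2)@(19, 5): e=[16,16,0] → ·  [on edge]
    (8,3)@(17, 7): e=[24,0,8] → #  [on edge]
    (9,3)@(19, 7): e=[4,24,4] → #
    (10,3)@(21, 7): e=[-16,48,0] → ·  [on edge]
    (8,4)@(17, 9): e=[12,8,12] → #
    (9,4)@(19, 9): e=[-8,32,8] → ·
    (11,4)@(23, 9): e=[-48,80,0] → ·  [on edge]
    (8,5)@(17, 11): e=[0,16,16] → ·  [on edge]
    (7,6)@(15, 13): e=[8,0,24] → #  [on edge]
    (6,9)@(13, 19): e=[-8,0,40] → ·  [on edge]
  covered (4 px):
    · · · · · · · · · · · ·
    · · · · · · · · · · · ·
    · · · · · · · · · · · ·
    · · · · · · · · # # · ·
    · · · · · · · · # · · ·
    · · · · · · · · · · · ·
    · · · · · · · # · · · ·
    · · · · · · · · · · · ·
    · · · · · · · · · · · ·
    · · · · · · · · · · · ·

Result: 30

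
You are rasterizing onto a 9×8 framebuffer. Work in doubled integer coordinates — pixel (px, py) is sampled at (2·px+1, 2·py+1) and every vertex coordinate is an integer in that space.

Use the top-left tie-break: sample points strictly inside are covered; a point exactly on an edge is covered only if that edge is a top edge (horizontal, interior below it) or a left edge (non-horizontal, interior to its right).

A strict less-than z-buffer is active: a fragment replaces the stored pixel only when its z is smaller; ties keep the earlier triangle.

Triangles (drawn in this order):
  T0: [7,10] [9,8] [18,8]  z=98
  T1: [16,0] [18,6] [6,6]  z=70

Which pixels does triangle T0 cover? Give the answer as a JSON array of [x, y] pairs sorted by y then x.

T0:
  2·area = 18
  edge (7, 10)→(9, 8): d=(2,-2) top-left  bias=+0
  edge (9, 8)→(18, 8): d=(9,0) top-left  bias=+0
  edge (18, 8)→(7, 10): d=(-11,2) right/bottom  bias=-1
    (4,4)@(9, 9): e=[2,9,7] → #
    (5,4)@(11, 9): e=[6,9,3] → #
    (6,4)@(13, 9): e=[10,9,-1] → ·
    (4,5)@(9, 11): e=[6,27,-15] → ·
    (5,5)@(11, 11): e=[10,27,-19] → ·
  covered (2 px):
    · · · · · · · · ·
    · · · · · · · · ·
    · · · · · · · · ·
    · · · · · · · · ·
    · · · · # # · · ·
    · · · · · · · · ·
    · · · · · · · · ·
    · · · · · · · · ·
T1:
  2·area = 72
  edge (16, 0)→(18, 6): d=(2,6) right/bottom  bias=-1
  edge (18, 6)→(6, 6): d=(-12,0) right/bottom  bias=-1
  edge (6, 6)→(16, 0): d=(10,-6) top-left  bias=+0
    (7,0)@(15, 1): e=[8,60,4] → #
    (8,0)@(17, 1): e=[-4,60,16] → ·
    (5,1)@(11, 3): e=[36,36,0] → #  [on edge]
    (6,1)@(13, 3): e=[24,36,12] → #
    (8,1)@(17, 3): e=[0,36,36] → ·  [on edge]
    (4,2)@(9, 5): e=[52,12,8] → #
    (8,2)@(17, 5): e=[4,12,56] → #
    (4,3)@(9, 7): e=[56,-12,28] → ·
    (5,3)@(11, 7): e=[44,-12,40] → ·
    (6,3)@(13, 7): e=[32,-12,52] → ·
    (7,3)@(15, 7): e=[20,-12,64] → ·
    (8,3)@(17, 7): e=[8,-12,76] → ·
    (0,4)@(1, 9): e=[108,-36,0] → ·  [on edge]
  covered (9 px):
    · · · · · · · # ·
    · · · · · # # # ·
    · · · · # # # # #
    · · · · · · · · ·
    · · · · · · · · ·
    · · · · · · · · ·
    · · · · · · · · ·
    · · · · · · · · ·

Final: [[4,4],[5,4]]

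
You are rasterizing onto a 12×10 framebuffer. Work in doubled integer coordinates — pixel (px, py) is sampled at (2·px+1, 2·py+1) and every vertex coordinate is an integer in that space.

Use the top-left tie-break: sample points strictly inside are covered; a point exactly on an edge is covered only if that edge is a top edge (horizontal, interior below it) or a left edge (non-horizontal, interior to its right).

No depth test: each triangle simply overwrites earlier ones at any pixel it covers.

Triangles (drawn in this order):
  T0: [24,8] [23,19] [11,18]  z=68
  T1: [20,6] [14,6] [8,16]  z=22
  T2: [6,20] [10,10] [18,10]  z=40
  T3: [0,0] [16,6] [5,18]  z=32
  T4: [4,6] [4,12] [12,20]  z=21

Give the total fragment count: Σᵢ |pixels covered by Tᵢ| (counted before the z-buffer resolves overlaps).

T0:
  2·area = 133
  edge (24, 8)→(23, 19): d=(-1,11) right/bottom  bias=-1
  edge (23, 19)→(11, 18): d=(-12,-1) top-left  bias=+0
  edge (11, 18)→(24, 8): d=(13,-10) top-left  bias=+0
    (11,4)@(23, 9): e=[10,120,3] → █
    (10,5)@(21, 11): e=[30,94,9] → █
    (9,6)@(19, 13): e=[50,68,15] → █
    (7,7)@(15, 15): e=[92,40,1] → █
    (8,7)@(17, 15): e=[70,42,21] → █
    (6,8)@(13, 17): e=[112,14,7] → █
    (6,9)@(13, 19): e=[110,-10,33] → ·
    (7,9)@(15, 19): e=[88,-8,53] → ·
    (8,9)@(17, 19): e=[66,-6,73] → ·
    (9,9)@(19, 19): e=[44,-4,93] → ·
    (10,9)@(21, 19): e=[22,-2,113] → ·
    (11,9)@(23, 19): e=[0,0,133] → ·  [on edge]
  covered (17 px):
    · · · · · · · · · · · ·
    · · · · · · · · · · · ·
    · · · · · · · · · · · ·
    · · · · · · · · · · · ·
    · · · · · · · · · · · █
    · · · · · · · · · · █ █
    · · · · · · · · · █ █ █
    · · · · · · · █ █ █ █ █
    · · · · · · █ █ █ █ █ █
    · · · · · · · · · · · ·
T1:
  2·area = 60  (B↔C swapped to make it positive)
  edge (20, 6)→(8, 16): d=(-12,10) right/bottom  bias=-1
  edge (8, 16)→(14, 6): d=(6,-10) top-left  bias=+0
  edge (14, 6)→(20, 6): d=(6,0) top-left  bias=+0
    (8,0)@(17, 1): e=[90,0,-30] → ·  [on edge]
    (7,3)@(15, 7): e=[38,16,6] → █
    (8,3)@(17, 7): e=[18,36,6] → █
    (9,3)@(19, 7): e=[-2,56,6] → ·
    (6,4)@(13, 9): e=[34,8,18] → █
    (8,4)@(17, 9): e=[-6,48,18] → ·
    (5,5)@(11, 11): e=[30,0,30] → █  [on edge]
    (7,5)@(15, 11): e=[-10,40,30] → ·
    (5,6)@(11, 13): e=[6,12,42] → █
    (6,6)@(13, 13): e=[-14,32,42] → ·
    (4,7)@(9, 15): e=[2,4,54] → █
    (5,7)@(11, 15): e=[-18,24,54] → ·
  covered (8 px):
    · · · · · · · · · · · ·
    · · · · · · · · · · · ·
    · · · · · · · · · · · ·
    · · · · · · · █ █ · · ·
    · · · · · · █ █ · · · ·
    · · · · · █ █ · · · · ·
    · · · · · █ · · · · · ·
    · · · · █ · · · · · · ·
    · · · · · · · · · · · ·
    · · · · · · · · · · · ·
T2:
  2·area = 80
  edge (6, 20)→(10, 10): d=(4,-10) top-left  bias=+0
  edge (10, 10)→(18, 10): d=(8,0) top-left  bias=+0
  edge (18, 10)→(6, 20): d=(-12,10) right/bottom  bias=-1
    (5,5)@(11, 11): e=[14,8,58] → █
    (6,5)@(13, 11): e=[34,8,38] → █
    (7,5)@(15, 11): e=[54,8,18] → █
    (8,5)@(17, 11): e=[74,8,-2] → ·
    (4,6)@(9, 13): e=[2,24,54] → █
    (7,6)@(15, 13): e=[62,24,-6] → ·
    (4,7)@(9, 15): e=[10,40,30] → █
    (6,7)@(13, 15): e=[50,40,-10] → ·
    (4,8)@(9, 17): e=[18,56,6] → █
    (5,8)@(11, 17): e=[38,56,-14] → ·
    (3,9)@(7, 19): e=[6,72,2] → █
    (4,9)@(9, 19): e=[26,72,-18] → ·
  covered (10 px):
    · · · · · · · · · · · ·
    · · · · · · · · · · · ·
    · · · · · · · · · · · ·
    · · · · · · · · · · · ·
    · · · · · · · · · · · ·
    · · · · · █ █ █ · · · ·
    · · · · █ █ █ · · · · ·
    · · · · █ █ · · · · · ·
    · · · · █ · · · · · · ·
    · · · █ · · · · · · · ·
T3:
  2·area = 258
  edge (0, 0)→(16, 6): d=(16,6) right/bottom  bias=-1
  edge (16, 6)→(5, 18): d=(-11,12) right/bottom  bias=-1
  edge (5, 18)→(0, 0): d=(-5,-18) top-left  bias=+0
    (0,0)@(1, 1): e=[10,235,13] → █
    (1,0)@(3, 1): e=[-2,211,49] → ·
    (0,1)@(1, 3): e=[42,213,3] → █
    (1,1)@(3, 3): e=[30,189,39] → █
    (2,1)@(5, 3): e=[18,165,75] → █
    (3,1)@(7, 3): e=[6,141,111] → █
    (4,1)@(9, 3): e=[-6,117,147] → ·
    (0,2)@(1, 5): e=[74,191,-7] → ·
    (1,2)@(3, 5): e=[62,167,29] → █
    (4,2)@(9, 5): e=[26,95,137] → █
    (5,2)@(11, 5): e=[14,71,173] → █
    (6,2)@(13, 5): e=[2,47,209] → █
  covered (34 px):
    █ · · · · · · · · · · ·
    █ █ █ █ · · · · · · · ·
    · █ █ █ █ █ █ · · · · ·
    · █ █ █ █ █ █ █ · · · ·
    · █ █ █ █ █ █ · · · · ·
    · · █ █ █ █ · · · · · ·
    · · █ █ █ · · · · · · ·
    · · █ █ · · · · · · · ·
    · · █ · · · · · · · · ·
    · · · · · · · · · · · ·
T4:
  2·area = 48  (B↔C swapped to make it positive)
  edge (4, 6)→(12, 20): d=(8,14) right/bottom  bias=-1
  edge (12, 20)→(4, 12): d=(-8,-8) top-left  bias=+0
  edge (4, 12)→(4, 6): d=(0,-6) top-left  bias=+0
    (0,4)@(1, 9): e=[66,0,-18] → ·  [on edge]
    (2,4)@(5, 9): e=[10,32,6] → █
    (3,4)@(7, 9): e=[-18,48,18] → ·
    (1,5)@(3, 11): e=[54,0,-6] → ·  [on edge]
    (2,5)@(5, 11): e=[26,16,6] → █
    (3,5)@(7, 11): e=[-2,32,18] → ·
    (2,6)@(5, 13): e=[42,0,6] → █  [on edge]
    (3,6)@(7, 13): e=[14,16,18] → █
    (4,6)@(9, 13): e=[-14,32,30] → ·
    (2,7)@(5, 15): e=[58,-16,6] → ·
    (3,7)@(7, 15): e=[30,0,18] → █  [on edge]
    (4,7)@(9, 15): e=[2,16,30] → █
    (4,8)@(9, 17): e=[18,0,30] → █  [on edge]
    (5,9)@(11, 19): e=[6,0,42] → █  [on edge]
  covered (8 px):
    · · · · · · · · · · · ·
    · · · · · · · · · · · ·
    · · · · · · · · · · · ·
    · · · · · · · · · · · ·
    · · █ · · · · · · · · ·
    · · █ · · · · · · · · ·
    · · █ █ · · · · · · · ·
    · · · █ █ · · · · · · ·
    · · · · █ · · · · · · ·
    · · · · · █ · · · · · ·

Final: 77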